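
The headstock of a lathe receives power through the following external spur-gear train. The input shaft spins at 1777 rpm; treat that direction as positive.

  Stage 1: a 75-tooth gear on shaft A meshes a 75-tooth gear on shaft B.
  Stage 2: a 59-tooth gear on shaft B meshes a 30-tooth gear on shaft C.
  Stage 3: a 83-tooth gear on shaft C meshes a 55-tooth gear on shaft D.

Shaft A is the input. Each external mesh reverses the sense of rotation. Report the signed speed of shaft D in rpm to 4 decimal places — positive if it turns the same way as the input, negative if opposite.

-5273.9206 rpm (opposite to input, |ω| = 5273.9206 rpm)

Stage 1 [75T→75T]: ω = 1777.0000×75/75 = 1777.0000 rpm, dir flips to −; running = −1777.0000
Stage 2 [59T→30T]: ω = 1777.0000×59/30 = 3494.7667 rpm, dir flips to +; running = +3494.7667
Stage 3 [83T→55T]: ω = 3494.7667×83/55 = 5273.9206 rpm, dir flips to −; running = −5273.9206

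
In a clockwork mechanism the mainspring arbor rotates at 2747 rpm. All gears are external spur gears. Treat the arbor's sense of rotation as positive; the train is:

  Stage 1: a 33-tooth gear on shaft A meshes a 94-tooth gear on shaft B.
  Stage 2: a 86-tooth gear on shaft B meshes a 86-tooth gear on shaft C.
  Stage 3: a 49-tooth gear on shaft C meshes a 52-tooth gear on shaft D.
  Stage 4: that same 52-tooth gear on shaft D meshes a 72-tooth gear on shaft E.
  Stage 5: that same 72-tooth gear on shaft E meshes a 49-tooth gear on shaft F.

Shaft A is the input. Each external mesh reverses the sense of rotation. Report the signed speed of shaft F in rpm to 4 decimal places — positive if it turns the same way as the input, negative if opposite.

-964.3723 rpm (opposite to input, |ω| = 964.3723 rpm)

Stage 1 [33T→94T]: ω = 2747.0000×33/94 = 964.3723 rpm, dir flips to −; running = −964.3723
Stage 2 [86T→86T]: ω = 964.3723×86/86 = 964.3723 rpm, dir flips to +; running = +964.3723
Stage 3 [49T→52T]: ω = 964.3723×49/52 = 908.7355 rpm, dir flips to −; running = −908.7355
Stage 4 [52T→72T]: ω = 908.7355×52/72 = 656.3090 rpm, dir flips to +; running = +656.3090
Stage 5 [72T→49T]: ω = 656.3090×72/49 = 964.3723 rpm, dir flips to −; running = −964.3723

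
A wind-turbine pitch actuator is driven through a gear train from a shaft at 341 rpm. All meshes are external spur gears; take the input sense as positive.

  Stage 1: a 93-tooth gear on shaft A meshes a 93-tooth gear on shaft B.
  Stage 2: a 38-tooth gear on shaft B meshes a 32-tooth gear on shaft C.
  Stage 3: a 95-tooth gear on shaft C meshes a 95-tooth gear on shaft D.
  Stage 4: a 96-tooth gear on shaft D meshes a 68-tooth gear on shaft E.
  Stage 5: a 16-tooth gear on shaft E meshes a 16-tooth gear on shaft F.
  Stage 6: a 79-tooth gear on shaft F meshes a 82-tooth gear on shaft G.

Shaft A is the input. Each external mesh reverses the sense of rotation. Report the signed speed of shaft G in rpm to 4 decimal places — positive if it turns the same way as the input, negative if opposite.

+550.7615 rpm (same as input, |ω| = 550.7615 rpm)

Stage 1 [93T→93T]: ω = 341.0000×93/93 = 341.0000 rpm, dir flips to −; running = −341.0000
Stage 2 [38T→32T]: ω = 341.0000×38/32 = 404.9375 rpm, dir flips to +; running = +404.9375
Stage 3 [95T→95T]: ω = 404.9375×95/95 = 404.9375 rpm, dir flips to −; running = −404.9375
Stage 4 [96T→68T]: ω = 404.9375×96/68 = 571.6765 rpm, dir flips to +; running = +571.6765
Stage 5 [16T→16T]: ω = 571.6765×16/16 = 571.6765 rpm, dir flips to −; running = −571.6765
Stage 6 [79T→82T]: ω = 571.6765×79/82 = 550.7615 rpm, dir flips to +; running = +550.7615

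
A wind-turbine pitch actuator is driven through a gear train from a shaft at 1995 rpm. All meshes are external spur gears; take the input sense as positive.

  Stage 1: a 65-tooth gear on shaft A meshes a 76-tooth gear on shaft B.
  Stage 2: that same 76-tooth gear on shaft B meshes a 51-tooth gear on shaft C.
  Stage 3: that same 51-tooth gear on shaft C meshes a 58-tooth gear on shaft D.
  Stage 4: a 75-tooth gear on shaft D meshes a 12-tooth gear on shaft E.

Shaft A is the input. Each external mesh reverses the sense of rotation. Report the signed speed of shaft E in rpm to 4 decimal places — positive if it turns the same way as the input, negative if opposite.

Stage 1 [65T→76T]: ω = 1995.0000×65/76 = 1706.2500 rpm, dir flips to −; running = −1706.2500
Stage 2 [76T→51T]: ω = 1706.2500×76/51 = 2542.6471 rpm, dir flips to +; running = +2542.6471
Stage 3 [51T→58T]: ω = 2542.6471×51/58 = 2235.7759 rpm, dir flips to −; running = −2235.7759
Stage 4 [75T→12T]: ω = 2235.7759×75/12 = 13973.5991 rpm, dir flips to +; running = +13973.5991

+13973.5991 rpm (same as input, |ω| = 13973.5991 rpm)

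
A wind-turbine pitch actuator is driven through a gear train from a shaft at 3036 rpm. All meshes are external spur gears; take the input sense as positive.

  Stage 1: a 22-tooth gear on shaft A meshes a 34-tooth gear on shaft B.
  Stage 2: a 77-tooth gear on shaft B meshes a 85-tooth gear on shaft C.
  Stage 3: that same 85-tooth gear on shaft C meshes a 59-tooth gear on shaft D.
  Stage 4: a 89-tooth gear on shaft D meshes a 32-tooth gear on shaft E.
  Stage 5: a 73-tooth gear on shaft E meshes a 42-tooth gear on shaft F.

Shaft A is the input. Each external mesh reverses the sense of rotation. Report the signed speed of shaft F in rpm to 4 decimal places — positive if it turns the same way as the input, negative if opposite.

-12393.6105 rpm (opposite to input, |ω| = 12393.6105 rpm)

Stage 1 [22T→34T]: ω = 3036.0000×22/34 = 1964.4706 rpm, dir flips to −; running = −1964.4706
Stage 2 [77T→85T]: ω = 1964.4706×77/85 = 1779.5792 rpm, dir flips to +; running = +1779.5792
Stage 3 [85T→59T]: ω = 1779.5792×85/59 = 2563.8006 rpm, dir flips to −; running = −2563.8006
Stage 4 [89T→32T]: ω = 2563.8006×89/32 = 7130.5704 rpm, dir flips to +; running = +7130.5704
Stage 5 [73T→42T]: ω = 7130.5704×73/42 = 12393.6105 rpm, dir flips to −; running = −12393.6105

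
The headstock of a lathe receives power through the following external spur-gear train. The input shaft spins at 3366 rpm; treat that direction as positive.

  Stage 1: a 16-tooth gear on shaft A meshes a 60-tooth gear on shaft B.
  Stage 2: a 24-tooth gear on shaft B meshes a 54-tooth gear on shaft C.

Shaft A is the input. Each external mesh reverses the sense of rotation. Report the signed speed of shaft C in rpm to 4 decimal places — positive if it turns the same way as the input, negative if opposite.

Stage 1 [16T→60T]: ω = 3366.0000×16/60 = 897.6000 rpm, dir flips to −; running = −897.6000
Stage 2 [24T→54T]: ω = 897.6000×24/54 = 398.9333 rpm, dir flips to +; running = +398.9333

+398.9333 rpm (same as input, |ω| = 398.9333 rpm)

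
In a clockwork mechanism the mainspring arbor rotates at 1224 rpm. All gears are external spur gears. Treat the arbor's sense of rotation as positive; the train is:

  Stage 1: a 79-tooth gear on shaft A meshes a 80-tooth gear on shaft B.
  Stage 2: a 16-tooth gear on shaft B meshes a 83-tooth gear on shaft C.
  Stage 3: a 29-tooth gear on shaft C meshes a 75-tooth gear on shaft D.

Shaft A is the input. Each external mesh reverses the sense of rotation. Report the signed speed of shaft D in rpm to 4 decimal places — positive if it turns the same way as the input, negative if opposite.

-90.0943 rpm (opposite to input, |ω| = 90.0943 rpm)

Stage 1 [79T→80T]: ω = 1224.0000×79/80 = 1208.7000 rpm, dir flips to −; running = −1208.7000
Stage 2 [16T→83T]: ω = 1208.7000×16/83 = 233.0024 rpm, dir flips to +; running = +233.0024
Stage 3 [29T→75T]: ω = 233.0024×29/75 = 90.0943 rpm, dir flips to −; running = −90.0943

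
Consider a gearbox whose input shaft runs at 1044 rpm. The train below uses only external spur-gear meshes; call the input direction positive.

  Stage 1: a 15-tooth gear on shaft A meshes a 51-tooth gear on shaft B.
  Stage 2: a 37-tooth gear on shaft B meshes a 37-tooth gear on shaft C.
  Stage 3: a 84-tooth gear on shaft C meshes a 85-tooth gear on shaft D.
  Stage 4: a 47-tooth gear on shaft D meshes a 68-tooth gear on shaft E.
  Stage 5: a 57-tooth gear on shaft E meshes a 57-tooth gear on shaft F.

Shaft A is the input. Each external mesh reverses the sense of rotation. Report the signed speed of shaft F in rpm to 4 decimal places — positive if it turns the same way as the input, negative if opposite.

Stage 1 [15T→51T]: ω = 1044.0000×15/51 = 307.0588 rpm, dir flips to −; running = −307.0588
Stage 2 [37T→37T]: ω = 307.0588×37/37 = 307.0588 rpm, dir flips to +; running = +307.0588
Stage 3 [84T→85T]: ω = 307.0588×84/85 = 303.4464 rpm, dir flips to −; running = −303.4464
Stage 4 [47T→68T]: ω = 303.4464×47/68 = 209.7350 rpm, dir flips to +; running = +209.7350
Stage 5 [57T→57T]: ω = 209.7350×57/57 = 209.7350 rpm, dir flips to −; running = −209.7350

-209.7350 rpm (opposite to input, |ω| = 209.7350 rpm)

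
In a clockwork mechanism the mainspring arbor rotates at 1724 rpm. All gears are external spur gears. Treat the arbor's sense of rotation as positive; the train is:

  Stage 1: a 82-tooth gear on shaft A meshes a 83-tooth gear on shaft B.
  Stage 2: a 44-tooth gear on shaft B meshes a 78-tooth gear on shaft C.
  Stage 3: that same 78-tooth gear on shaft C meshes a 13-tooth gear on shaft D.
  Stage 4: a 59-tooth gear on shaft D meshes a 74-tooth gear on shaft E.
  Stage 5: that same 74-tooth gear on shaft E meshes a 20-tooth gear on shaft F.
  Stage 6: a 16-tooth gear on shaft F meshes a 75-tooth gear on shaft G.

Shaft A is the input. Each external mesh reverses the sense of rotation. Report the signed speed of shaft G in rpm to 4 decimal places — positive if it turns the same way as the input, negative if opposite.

+3627.9649 rpm (same as input, |ω| = 3627.9649 rpm)

Stage 1 [82T→83T]: ω = 1724.0000×82/83 = 1703.2289 rpm, dir flips to −; running = −1703.2289
Stage 2 [44T→78T]: ω = 1703.2289×44/78 = 960.7958 rpm, dir flips to +; running = +960.7958
Stage 3 [78T→13T]: ω = 960.7958×78/13 = 5764.7748 rpm, dir flips to −; running = −5764.7748
Stage 4 [59T→74T]: ω = 5764.7748×59/74 = 4596.2394 rpm, dir flips to +; running = +4596.2394
Stage 5 [74T→20T]: ω = 4596.2394×74/20 = 17006.0856 rpm, dir flips to −; running = −17006.0856
Stage 6 [16T→75T]: ω = 17006.0856×16/75 = 3627.9649 rpm, dir flips to +; running = +3627.9649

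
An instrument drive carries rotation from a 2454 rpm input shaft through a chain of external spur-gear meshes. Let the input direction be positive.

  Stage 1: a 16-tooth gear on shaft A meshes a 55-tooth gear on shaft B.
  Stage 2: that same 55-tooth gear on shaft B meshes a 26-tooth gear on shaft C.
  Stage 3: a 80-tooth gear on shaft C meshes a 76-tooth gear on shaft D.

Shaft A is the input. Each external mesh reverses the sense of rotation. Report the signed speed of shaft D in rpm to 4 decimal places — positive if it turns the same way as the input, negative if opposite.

-1589.6356 rpm (opposite to input, |ω| = 1589.6356 rpm)

Stage 1 [16T→55T]: ω = 2454.0000×16/55 = 713.8909 rpm, dir flips to −; running = −713.8909
Stage 2 [55T→26T]: ω = 713.8909×55/26 = 1510.1538 rpm, dir flips to +; running = +1510.1538
Stage 3 [80T→76T]: ω = 1510.1538×80/76 = 1589.6356 rpm, dir flips to −; running = −1589.6356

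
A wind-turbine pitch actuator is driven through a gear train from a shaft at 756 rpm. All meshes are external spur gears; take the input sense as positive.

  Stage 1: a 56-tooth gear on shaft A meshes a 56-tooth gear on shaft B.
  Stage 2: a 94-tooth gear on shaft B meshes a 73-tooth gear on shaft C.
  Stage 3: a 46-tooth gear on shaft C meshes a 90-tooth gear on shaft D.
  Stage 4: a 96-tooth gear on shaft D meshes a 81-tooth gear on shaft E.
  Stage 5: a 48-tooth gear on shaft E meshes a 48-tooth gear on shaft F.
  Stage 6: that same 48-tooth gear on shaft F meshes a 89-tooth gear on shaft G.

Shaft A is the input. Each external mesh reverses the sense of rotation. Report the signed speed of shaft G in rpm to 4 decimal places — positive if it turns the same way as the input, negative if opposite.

+318.0384 rpm (same as input, |ω| = 318.0384 rpm)

Stage 1 [56T→56T]: ω = 756.0000×56/56 = 756.0000 rpm, dir flips to −; running = −756.0000
Stage 2 [94T→73T]: ω = 756.0000×94/73 = 973.4795 rpm, dir flips to +; running = +973.4795
Stage 3 [46T→90T]: ω = 973.4795×46/90 = 497.5562 rpm, dir flips to −; running = −497.5562
Stage 4 [96T→81T]: ω = 497.5562×96/81 = 589.6962 rpm, dir flips to +; running = +589.6962
Stage 5 [48T→48T]: ω = 589.6962×48/48 = 589.6962 rpm, dir flips to −; running = −589.6962
Stage 6 [48T→89T]: ω = 589.6962×48/89 = 318.0384 rpm, dir flips to +; running = +318.0384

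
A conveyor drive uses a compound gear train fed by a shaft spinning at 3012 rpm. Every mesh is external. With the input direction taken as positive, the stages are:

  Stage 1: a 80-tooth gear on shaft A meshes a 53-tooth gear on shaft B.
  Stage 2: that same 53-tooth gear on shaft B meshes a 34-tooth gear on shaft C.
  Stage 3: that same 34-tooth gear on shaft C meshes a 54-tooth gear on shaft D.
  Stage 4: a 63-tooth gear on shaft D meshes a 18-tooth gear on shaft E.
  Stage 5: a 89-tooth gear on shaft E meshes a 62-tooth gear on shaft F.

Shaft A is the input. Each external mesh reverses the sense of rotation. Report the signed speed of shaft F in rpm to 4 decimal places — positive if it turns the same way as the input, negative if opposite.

Stage 1 [80T→53T]: ω = 3012.0000×80/53 = 4546.4151 rpm, dir flips to −; running = −4546.4151
Stage 2 [53T→34T]: ω = 4546.4151×53/34 = 7087.0588 rpm, dir flips to +; running = +7087.0588
Stage 3 [34T→54T]: ω = 7087.0588×34/54 = 4462.2222 rpm, dir flips to −; running = −4462.2222
Stage 4 [63T→18T]: ω = 4462.2222×63/18 = 15617.7778 rpm, dir flips to +; running = +15617.7778
Stage 5 [89T→62T]: ω = 15617.7778×89/62 = 22419.0681 rpm, dir flips to −; running = −22419.0681

-22419.0681 rpm (opposite to input, |ω| = 22419.0681 rpm)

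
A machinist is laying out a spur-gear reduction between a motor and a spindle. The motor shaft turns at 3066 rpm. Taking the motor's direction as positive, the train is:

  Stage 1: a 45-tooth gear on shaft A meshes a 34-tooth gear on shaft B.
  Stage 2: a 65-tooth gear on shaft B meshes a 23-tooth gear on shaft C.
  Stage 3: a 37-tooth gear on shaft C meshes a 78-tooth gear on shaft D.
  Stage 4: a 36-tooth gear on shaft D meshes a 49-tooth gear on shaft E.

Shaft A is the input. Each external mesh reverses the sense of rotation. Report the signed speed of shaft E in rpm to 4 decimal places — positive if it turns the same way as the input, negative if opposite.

+3996.7300 rpm (same as input, |ω| = 3996.7300 rpm)

Stage 1 [45T→34T]: ω = 3066.0000×45/34 = 4057.9412 rpm, dir flips to −; running = −4057.9412
Stage 2 [65T→23T]: ω = 4057.9412×65/23 = 11468.0946 rpm, dir flips to +; running = +11468.0946
Stage 3 [37T→78T]: ω = 11468.0946×37/78 = 5439.9936 rpm, dir flips to −; running = −5439.9936
Stage 4 [36T→49T]: ω = 5439.9936×36/49 = 3996.7300 rpm, dir flips to +; running = +3996.7300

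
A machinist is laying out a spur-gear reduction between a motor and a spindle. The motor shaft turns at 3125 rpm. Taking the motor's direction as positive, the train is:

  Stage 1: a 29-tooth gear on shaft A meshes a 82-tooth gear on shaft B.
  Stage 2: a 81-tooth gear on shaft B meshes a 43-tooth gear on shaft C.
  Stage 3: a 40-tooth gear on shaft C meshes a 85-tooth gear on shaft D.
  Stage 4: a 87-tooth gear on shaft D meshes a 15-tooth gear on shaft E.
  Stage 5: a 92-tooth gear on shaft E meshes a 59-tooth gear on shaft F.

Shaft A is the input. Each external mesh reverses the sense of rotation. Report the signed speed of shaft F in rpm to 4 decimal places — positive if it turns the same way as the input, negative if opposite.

Stage 1 [29T→82T]: ω = 3125.0000×29/82 = 1105.1829 rpm, dir flips to −; running = −1105.1829
Stage 2 [81T→43T]: ω = 1105.1829×81/43 = 2081.8562 rpm, dir flips to +; running = +2081.8562
Stage 3 [40T→85T]: ω = 2081.8562×40/85 = 979.6970 rpm, dir flips to −; running = −979.6970
Stage 4 [87T→15T]: ω = 979.6970×87/15 = 5682.2428 rpm, dir flips to +; running = +5682.2428
Stage 5 [92T→59T]: ω = 5682.2428×92/59 = 8860.4465 rpm, dir flips to −; running = −8860.4465

-8860.4465 rpm (opposite to input, |ω| = 8860.4465 rpm)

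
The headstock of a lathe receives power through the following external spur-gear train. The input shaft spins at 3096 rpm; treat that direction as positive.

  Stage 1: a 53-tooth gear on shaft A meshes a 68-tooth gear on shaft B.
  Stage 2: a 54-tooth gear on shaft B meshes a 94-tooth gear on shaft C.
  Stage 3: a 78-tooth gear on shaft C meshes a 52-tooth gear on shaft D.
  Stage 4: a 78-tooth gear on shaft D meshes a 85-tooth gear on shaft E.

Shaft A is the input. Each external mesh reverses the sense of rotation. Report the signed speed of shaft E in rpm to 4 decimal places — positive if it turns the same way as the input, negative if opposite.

+1908.0983 rpm (same as input, |ω| = 1908.0983 rpm)

Stage 1 [53T→68T]: ω = 3096.0000×53/68 = 2413.0588 rpm, dir flips to −; running = −2413.0588
Stage 2 [54T→94T]: ω = 2413.0588×54/94 = 1386.2253 rpm, dir flips to +; running = +1386.2253
Stage 3 [78T→52T]: ω = 1386.2253×78/52 = 2079.3379 rpm, dir flips to −; running = −2079.3379
Stage 4 [78T→85T]: ω = 2079.3379×78/85 = 1908.0983 rpm, dir flips to +; running = +1908.0983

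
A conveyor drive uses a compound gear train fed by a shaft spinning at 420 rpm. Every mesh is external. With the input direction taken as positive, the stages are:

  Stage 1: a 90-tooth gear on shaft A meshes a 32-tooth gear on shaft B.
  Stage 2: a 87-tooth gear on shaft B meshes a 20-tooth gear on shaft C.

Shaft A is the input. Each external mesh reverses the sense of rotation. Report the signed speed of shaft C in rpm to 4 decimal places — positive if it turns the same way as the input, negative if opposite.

Stage 1 [90T→32T]: ω = 420.0000×90/32 = 1181.2500 rpm, dir flips to −; running = −1181.2500
Stage 2 [87T→20T]: ω = 1181.2500×87/20 = 5138.4375 rpm, dir flips to +; running = +5138.4375

+5138.4375 rpm (same as input, |ω| = 5138.4375 rpm)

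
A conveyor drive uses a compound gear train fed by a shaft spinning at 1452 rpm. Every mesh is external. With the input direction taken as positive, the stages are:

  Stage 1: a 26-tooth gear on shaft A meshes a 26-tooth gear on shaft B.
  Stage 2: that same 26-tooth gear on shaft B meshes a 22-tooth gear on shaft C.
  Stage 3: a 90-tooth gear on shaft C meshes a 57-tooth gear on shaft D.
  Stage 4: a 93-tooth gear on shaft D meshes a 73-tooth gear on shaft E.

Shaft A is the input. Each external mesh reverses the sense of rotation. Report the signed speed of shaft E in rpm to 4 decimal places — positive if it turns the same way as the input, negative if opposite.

Stage 1 [26T→26T]: ω = 1452.0000×26/26 = 1452.0000 rpm, dir flips to −; running = −1452.0000
Stage 2 [26T→22T]: ω = 1452.0000×26/22 = 1716.0000 rpm, dir flips to +; running = +1716.0000
Stage 3 [90T→57T]: ω = 1716.0000×90/57 = 2709.4737 rpm, dir flips to −; running = −2709.4737
Stage 4 [93T→73T]: ω = 2709.4737×93/73 = 3451.7952 rpm, dir flips to +; running = +3451.7952

+3451.7952 rpm (same as input, |ω| = 3451.7952 rpm)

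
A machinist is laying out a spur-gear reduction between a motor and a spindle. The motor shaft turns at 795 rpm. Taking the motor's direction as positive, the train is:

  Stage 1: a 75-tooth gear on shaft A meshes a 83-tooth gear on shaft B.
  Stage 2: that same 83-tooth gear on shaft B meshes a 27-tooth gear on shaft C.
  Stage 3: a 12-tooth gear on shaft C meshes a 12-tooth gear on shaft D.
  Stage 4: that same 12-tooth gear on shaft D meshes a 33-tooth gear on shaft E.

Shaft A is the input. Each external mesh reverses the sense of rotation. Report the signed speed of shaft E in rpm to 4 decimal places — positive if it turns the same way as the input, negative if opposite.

Stage 1 [75T→83T]: ω = 795.0000×75/83 = 718.3735 rpm, dir flips to −; running = −718.3735
Stage 2 [83T→27T]: ω = 718.3735×83/27 = 2208.3333 rpm, dir flips to +; running = +2208.3333
Stage 3 [12T→12T]: ω = 2208.3333×12/12 = 2208.3333 rpm, dir flips to −; running = −2208.3333
Stage 4 [12T→33T]: ω = 2208.3333×12/33 = 803.0303 rpm, dir flips to +; running = +803.0303

+803.0303 rpm (same as input, |ω| = 803.0303 rpm)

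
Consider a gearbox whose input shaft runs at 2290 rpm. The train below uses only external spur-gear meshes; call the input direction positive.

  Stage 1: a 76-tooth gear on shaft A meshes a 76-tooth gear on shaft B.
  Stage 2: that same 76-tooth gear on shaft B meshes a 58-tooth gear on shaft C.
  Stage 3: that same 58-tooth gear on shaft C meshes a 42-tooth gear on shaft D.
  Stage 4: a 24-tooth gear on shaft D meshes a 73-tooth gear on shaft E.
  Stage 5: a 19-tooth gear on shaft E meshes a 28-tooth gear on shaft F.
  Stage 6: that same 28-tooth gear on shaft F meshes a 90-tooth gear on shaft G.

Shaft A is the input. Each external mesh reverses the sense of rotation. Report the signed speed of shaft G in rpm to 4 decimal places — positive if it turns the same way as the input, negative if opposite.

Stage 1 [76T→76T]: ω = 2290.0000×76/76 = 2290.0000 rpm, dir flips to −; running = −2290.0000
Stage 2 [76T→58T]: ω = 2290.0000×76/58 = 3000.6897 rpm, dir flips to +; running = +3000.6897
Stage 3 [58T→42T]: ω = 3000.6897×58/42 = 4143.8095 rpm, dir flips to −; running = −4143.8095
Stage 4 [24T→73T]: ω = 4143.8095×24/73 = 1362.3483 rpm, dir flips to +; running = +1362.3483
Stage 5 [19T→28T]: ω = 1362.3483×19/28 = 924.4507 rpm, dir flips to −; running = −924.4507
Stage 6 [28T→90T]: ω = 924.4507×28/90 = 287.6069 rpm, dir flips to +; running = +287.6069

+287.6069 rpm (same as input, |ω| = 287.6069 rpm)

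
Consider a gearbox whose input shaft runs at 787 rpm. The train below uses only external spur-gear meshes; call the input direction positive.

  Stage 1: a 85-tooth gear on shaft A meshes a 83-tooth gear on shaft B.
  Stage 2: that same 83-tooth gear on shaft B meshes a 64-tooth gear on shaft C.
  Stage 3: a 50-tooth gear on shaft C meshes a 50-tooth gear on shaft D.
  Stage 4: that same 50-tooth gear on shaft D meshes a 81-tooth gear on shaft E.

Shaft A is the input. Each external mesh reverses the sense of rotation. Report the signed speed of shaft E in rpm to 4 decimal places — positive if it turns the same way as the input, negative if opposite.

+645.2064 rpm (same as input, |ω| = 645.2064 rpm)

Stage 1 [85T→83T]: ω = 787.0000×85/83 = 805.9639 rpm, dir flips to −; running = −805.9639
Stage 2 [83T→64T]: ω = 805.9639×83/64 = 1045.2344 rpm, dir flips to +; running = +1045.2344
Stage 3 [50T→50T]: ω = 1045.2344×50/50 = 1045.2344 rpm, dir flips to −; running = −1045.2344
Stage 4 [50T→81T]: ω = 1045.2344×50/81 = 645.2064 rpm, dir flips to +; running = +645.2064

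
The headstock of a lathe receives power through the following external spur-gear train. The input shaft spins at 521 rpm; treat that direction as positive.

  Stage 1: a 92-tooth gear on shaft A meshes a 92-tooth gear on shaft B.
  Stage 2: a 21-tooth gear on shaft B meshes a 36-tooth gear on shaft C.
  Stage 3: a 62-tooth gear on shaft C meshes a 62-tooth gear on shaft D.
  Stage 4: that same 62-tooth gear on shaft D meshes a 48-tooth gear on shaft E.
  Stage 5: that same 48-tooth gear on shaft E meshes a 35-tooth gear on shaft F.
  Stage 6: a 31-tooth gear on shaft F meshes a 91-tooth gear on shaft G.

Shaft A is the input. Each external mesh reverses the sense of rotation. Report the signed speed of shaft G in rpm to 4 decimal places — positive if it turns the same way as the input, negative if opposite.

+183.3996 rpm (same as input, |ω| = 183.3996 rpm)

Stage 1 [92T→92T]: ω = 521.0000×92/92 = 521.0000 rpm, dir flips to −; running = −521.0000
Stage 2 [21T→36T]: ω = 521.0000×21/36 = 303.9167 rpm, dir flips to +; running = +303.9167
Stage 3 [62T→62T]: ω = 303.9167×62/62 = 303.9167 rpm, dir flips to −; running = −303.9167
Stage 4 [62T→48T]: ω = 303.9167×62/48 = 392.5590 rpm, dir flips to +; running = +392.5590
Stage 5 [48T→35T]: ω = 392.5590×48/35 = 538.3667 rpm, dir flips to −; running = −538.3667
Stage 6 [31T→91T]: ω = 538.3667×31/91 = 183.3996 rpm, dir flips to +; running = +183.3996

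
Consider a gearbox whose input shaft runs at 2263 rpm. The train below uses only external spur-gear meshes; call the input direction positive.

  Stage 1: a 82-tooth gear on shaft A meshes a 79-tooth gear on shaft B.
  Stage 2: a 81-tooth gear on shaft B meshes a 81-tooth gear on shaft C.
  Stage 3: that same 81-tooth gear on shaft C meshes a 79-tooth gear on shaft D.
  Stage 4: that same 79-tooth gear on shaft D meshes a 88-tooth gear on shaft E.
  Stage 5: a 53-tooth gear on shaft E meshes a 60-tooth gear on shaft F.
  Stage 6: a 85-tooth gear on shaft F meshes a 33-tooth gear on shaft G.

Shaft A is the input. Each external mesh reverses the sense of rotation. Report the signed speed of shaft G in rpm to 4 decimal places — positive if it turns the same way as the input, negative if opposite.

+4919.2995 rpm (same as input, |ω| = 4919.2995 rpm)

Stage 1 [82T→79T]: ω = 2263.0000×82/79 = 2348.9367 rpm, dir flips to −; running = −2348.9367
Stage 2 [81T→81T]: ω = 2348.9367×81/81 = 2348.9367 rpm, dir flips to +; running = +2348.9367
Stage 3 [81T→79T]: ω = 2348.9367×81/79 = 2408.4035 rpm, dir flips to −; running = −2408.4035
Stage 4 [79T→88T]: ω = 2408.4035×79/88 = 2162.0895 rpm, dir flips to +; running = +2162.0895
Stage 5 [53T→60T]: ω = 2162.0895×53/60 = 1909.8457 rpm, dir flips to −; running = −1909.8457
Stage 6 [85T→33T]: ω = 1909.8457×85/33 = 4919.2995 rpm, dir flips to +; running = +4919.2995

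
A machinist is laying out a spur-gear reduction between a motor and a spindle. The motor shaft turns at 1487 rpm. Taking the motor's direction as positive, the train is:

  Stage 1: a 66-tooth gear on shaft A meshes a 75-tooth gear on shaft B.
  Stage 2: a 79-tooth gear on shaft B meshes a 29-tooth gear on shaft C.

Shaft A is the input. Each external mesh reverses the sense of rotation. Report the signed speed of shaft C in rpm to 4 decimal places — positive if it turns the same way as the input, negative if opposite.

Stage 1 [66T→75T]: ω = 1487.0000×66/75 = 1308.5600 rpm, dir flips to −; running = −1308.5600
Stage 2 [79T→29T]: ω = 1308.5600×79/29 = 3564.6979 rpm, dir flips to +; running = +3564.6979

+3564.6979 rpm (same as input, |ω| = 3564.6979 rpm)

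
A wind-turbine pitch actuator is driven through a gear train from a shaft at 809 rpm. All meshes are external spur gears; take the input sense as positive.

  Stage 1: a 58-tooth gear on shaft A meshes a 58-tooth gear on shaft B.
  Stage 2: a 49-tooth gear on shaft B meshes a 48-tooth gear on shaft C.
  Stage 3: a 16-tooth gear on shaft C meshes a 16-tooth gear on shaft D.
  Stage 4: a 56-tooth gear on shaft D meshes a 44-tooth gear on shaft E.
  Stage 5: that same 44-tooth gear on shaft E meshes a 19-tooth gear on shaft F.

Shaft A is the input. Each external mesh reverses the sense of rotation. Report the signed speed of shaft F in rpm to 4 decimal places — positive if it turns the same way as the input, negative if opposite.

-2434.0965 rpm (opposite to input, |ω| = 2434.0965 rpm)

Stage 1 [58T→58T]: ω = 809.0000×58/58 = 809.0000 rpm, dir flips to −; running = −809.0000
Stage 2 [49T→48T]: ω = 809.0000×49/48 = 825.8542 rpm, dir flips to +; running = +825.8542
Stage 3 [16T→16T]: ω = 825.8542×16/16 = 825.8542 rpm, dir flips to −; running = −825.8542
Stage 4 [56T→44T]: ω = 825.8542×56/44 = 1051.0871 rpm, dir flips to +; running = +1051.0871
Stage 5 [44T→19T]: ω = 1051.0871×44/19 = 2434.0965 rpm, dir flips to −; running = −2434.0965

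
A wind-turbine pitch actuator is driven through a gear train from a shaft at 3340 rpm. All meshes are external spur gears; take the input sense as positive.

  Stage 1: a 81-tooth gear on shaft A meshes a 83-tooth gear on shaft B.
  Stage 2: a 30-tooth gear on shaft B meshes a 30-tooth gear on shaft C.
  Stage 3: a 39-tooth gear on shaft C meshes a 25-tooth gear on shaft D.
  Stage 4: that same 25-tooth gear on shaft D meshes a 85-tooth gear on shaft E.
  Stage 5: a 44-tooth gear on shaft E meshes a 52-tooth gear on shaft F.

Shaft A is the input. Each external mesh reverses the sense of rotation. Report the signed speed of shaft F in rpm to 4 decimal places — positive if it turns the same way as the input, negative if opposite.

Stage 1 [81T→83T]: ω = 3340.0000×81/83 = 3259.5181 rpm, dir flips to −; running = −3259.5181
Stage 2 [30T→30T]: ω = 3259.5181×30/30 = 3259.5181 rpm, dir flips to +; running = +3259.5181
Stage 3 [39T→25T]: ω = 3259.5181×39/25 = 5084.8482 rpm, dir flips to −; running = −5084.8482
Stage 4 [25T→85T]: ω = 5084.8482×25/85 = 1495.5436 rpm, dir flips to +; running = +1495.5436
Stage 5 [44T→52T]: ω = 1495.5436×44/52 = 1265.4600 rpm, dir flips to −; running = −1265.4600

-1265.4600 rpm (opposite to input, |ω| = 1265.4600 rpm)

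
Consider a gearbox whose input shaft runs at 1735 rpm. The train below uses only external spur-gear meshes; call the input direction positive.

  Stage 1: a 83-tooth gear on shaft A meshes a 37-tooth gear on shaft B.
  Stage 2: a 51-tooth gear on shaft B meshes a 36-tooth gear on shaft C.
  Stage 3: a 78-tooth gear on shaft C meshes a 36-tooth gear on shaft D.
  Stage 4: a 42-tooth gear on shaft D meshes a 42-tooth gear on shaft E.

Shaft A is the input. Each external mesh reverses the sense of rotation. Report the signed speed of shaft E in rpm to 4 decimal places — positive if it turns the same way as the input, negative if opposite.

+11946.3607 rpm (same as input, |ω| = 11946.3607 rpm)

Stage 1 [83T→37T]: ω = 1735.0000×83/37 = 3892.0270 rpm, dir flips to −; running = −3892.0270
Stage 2 [51T→36T]: ω = 3892.0270×51/36 = 5513.7050 rpm, dir flips to +; running = +5513.7050
Stage 3 [78T→36T]: ω = 5513.7050×78/36 = 11946.3607 rpm, dir flips to −; running = −11946.3607
Stage 4 [42T→42T]: ω = 11946.3607×42/42 = 11946.3607 rpm, dir flips to +; running = +11946.3607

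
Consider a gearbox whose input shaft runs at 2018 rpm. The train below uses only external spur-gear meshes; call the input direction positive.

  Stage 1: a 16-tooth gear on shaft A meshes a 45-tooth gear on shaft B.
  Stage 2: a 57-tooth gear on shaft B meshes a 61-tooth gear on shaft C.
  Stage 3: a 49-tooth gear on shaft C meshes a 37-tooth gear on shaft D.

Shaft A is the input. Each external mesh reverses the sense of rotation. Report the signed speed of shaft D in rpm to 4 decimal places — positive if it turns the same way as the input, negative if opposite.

Stage 1 [16T→45T]: ω = 2018.0000×16/45 = 717.5111 rpm, dir flips to −; running = −717.5111
Stage 2 [57T→61T]: ω = 717.5111×57/61 = 670.4612 rpm, dir flips to +; running = +670.4612
Stage 3 [49T→37T]: ω = 670.4612×49/37 = 887.9081 rpm, dir flips to −; running = −887.9081

-887.9081 rpm (opposite to input, |ω| = 887.9081 rpm)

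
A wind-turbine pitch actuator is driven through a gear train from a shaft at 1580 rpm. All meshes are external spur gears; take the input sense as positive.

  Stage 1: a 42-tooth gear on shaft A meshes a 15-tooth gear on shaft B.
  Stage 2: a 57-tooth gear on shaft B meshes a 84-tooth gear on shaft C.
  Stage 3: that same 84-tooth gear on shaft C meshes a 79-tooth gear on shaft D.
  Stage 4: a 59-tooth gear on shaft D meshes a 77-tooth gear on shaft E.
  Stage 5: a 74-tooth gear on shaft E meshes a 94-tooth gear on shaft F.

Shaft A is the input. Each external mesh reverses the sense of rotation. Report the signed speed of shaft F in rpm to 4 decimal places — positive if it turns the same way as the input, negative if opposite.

Stage 1 [42T→15T]: ω = 1580.0000×42/15 = 4424.0000 rpm, dir flips to −; running = −4424.0000
Stage 2 [57T→84T]: ω = 4424.0000×57/84 = 3002.0000 rpm, dir flips to +; running = +3002.0000
Stage 3 [84T→79T]: ω = 3002.0000×84/79 = 3192.0000 rpm, dir flips to −; running = −3192.0000
Stage 4 [59T→77T]: ω = 3192.0000×59/77 = 2445.8182 rpm, dir flips to +; running = +2445.8182
Stage 5 [74T→94T]: ω = 2445.8182×74/94 = 1925.4313 rpm, dir flips to −; running = −1925.4313

-1925.4313 rpm (opposite to input, |ω| = 1925.4313 rpm)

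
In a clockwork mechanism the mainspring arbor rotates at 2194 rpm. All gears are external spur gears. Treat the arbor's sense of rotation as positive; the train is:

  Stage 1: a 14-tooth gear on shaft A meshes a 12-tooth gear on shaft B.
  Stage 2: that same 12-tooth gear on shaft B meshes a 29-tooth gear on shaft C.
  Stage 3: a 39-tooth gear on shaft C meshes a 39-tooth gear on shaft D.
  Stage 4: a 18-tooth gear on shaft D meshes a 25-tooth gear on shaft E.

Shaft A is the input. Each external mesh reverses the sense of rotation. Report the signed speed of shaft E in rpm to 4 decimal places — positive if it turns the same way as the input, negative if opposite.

+762.6041 rpm (same as input, |ω| = 762.6041 rpm)

Stage 1 [14T→12T]: ω = 2194.0000×14/12 = 2559.6667 rpm, dir flips to −; running = −2559.6667
Stage 2 [12T→29T]: ω = 2559.6667×12/29 = 1059.1724 rpm, dir flips to +; running = +1059.1724
Stage 3 [39T→39T]: ω = 1059.1724×39/39 = 1059.1724 rpm, dir flips to −; running = −1059.1724
Stage 4 [18T→25T]: ω = 1059.1724×18/25 = 762.6041 rpm, dir flips to +; running = +762.6041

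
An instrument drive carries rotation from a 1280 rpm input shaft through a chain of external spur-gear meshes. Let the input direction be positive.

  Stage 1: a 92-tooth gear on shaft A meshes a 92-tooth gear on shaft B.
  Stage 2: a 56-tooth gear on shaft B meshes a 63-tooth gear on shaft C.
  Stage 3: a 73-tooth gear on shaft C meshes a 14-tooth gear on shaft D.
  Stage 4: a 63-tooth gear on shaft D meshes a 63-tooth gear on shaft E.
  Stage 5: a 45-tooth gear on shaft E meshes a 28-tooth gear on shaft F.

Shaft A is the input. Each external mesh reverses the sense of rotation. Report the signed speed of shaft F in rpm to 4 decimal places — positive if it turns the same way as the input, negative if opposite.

-9534.6939 rpm (opposite to input, |ω| = 9534.6939 rpm)

Stage 1 [92T→92T]: ω = 1280.0000×92/92 = 1280.0000 rpm, dir flips to −; running = −1280.0000
Stage 2 [56T→63T]: ω = 1280.0000×56/63 = 1137.7778 rpm, dir flips to +; running = +1137.7778
Stage 3 [73T→14T]: ω = 1137.7778×73/14 = 5932.6984 rpm, dir flips to −; running = −5932.6984
Stage 4 [63T→63T]: ω = 5932.6984×63/63 = 5932.6984 rpm, dir flips to +; running = +5932.6984
Stage 5 [45T→28T]: ω = 5932.6984×45/28 = 9534.6939 rpm, dir flips to −; running = −9534.6939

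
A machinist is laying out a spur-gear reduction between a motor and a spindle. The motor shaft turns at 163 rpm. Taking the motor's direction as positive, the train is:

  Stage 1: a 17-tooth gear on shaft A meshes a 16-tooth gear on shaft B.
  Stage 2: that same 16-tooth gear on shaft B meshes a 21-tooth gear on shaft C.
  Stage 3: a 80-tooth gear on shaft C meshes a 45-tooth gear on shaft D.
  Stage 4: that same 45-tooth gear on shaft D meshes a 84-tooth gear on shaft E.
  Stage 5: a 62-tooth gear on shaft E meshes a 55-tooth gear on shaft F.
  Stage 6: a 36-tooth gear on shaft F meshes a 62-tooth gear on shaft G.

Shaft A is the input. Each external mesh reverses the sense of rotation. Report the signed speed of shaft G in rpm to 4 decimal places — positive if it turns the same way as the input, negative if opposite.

+82.2560 rpm (same as input, |ω| = 82.2560 rpm)

Stage 1 [17T→16T]: ω = 163.0000×17/16 = 173.1875 rpm, dir flips to −; running = −173.1875
Stage 2 [16T→21T]: ω = 173.1875×16/21 = 131.9524 rpm, dir flips to +; running = +131.9524
Stage 3 [80T→45T]: ω = 131.9524×80/45 = 234.5820 rpm, dir flips to −; running = −234.5820
Stage 4 [45T→84T]: ω = 234.5820×45/84 = 125.6689 rpm, dir flips to +; running = +125.6689
Stage 5 [62T→55T]: ω = 125.6689×62/55 = 141.6632 rpm, dir flips to −; running = −141.6632
Stage 6 [36T→62T]: ω = 141.6632×36/62 = 82.2560 rpm, dir flips to +; running = +82.2560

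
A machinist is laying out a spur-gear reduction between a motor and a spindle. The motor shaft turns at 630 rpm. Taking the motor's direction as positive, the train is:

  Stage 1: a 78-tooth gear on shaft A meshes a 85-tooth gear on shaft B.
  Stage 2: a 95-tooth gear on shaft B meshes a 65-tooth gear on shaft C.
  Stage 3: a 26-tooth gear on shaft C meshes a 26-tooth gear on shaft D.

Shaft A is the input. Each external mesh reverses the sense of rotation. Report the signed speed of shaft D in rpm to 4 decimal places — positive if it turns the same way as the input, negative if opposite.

-844.9412 rpm (opposite to input, |ω| = 844.9412 rpm)

Stage 1 [78T→85T]: ω = 630.0000×78/85 = 578.1176 rpm, dir flips to −; running = −578.1176
Stage 2 [95T→65T]: ω = 578.1176×95/65 = 844.9412 rpm, dir flips to +; running = +844.9412
Stage 3 [26T→26T]: ω = 844.9412×26/26 = 844.9412 rpm, dir flips to −; running = −844.9412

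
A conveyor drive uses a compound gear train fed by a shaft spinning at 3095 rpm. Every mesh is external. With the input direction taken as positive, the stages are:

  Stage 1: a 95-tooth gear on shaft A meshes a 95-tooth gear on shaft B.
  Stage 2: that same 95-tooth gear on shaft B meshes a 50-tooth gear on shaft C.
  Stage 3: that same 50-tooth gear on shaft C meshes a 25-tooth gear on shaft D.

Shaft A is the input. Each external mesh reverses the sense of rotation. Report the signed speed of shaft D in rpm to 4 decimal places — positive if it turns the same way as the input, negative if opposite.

Stage 1 [95T→95T]: ω = 3095.0000×95/95 = 3095.0000 rpm, dir flips to −; running = −3095.0000
Stage 2 [95T→50T]: ω = 3095.0000×95/50 = 5880.5000 rpm, dir flips to +; running = +5880.5000
Stage 3 [50T→25T]: ω = 5880.5000×50/25 = 11761.0000 rpm, dir flips to −; running = −11761.0000

-11761.0000 rpm (opposite to input, |ω| = 11761.0000 rpm)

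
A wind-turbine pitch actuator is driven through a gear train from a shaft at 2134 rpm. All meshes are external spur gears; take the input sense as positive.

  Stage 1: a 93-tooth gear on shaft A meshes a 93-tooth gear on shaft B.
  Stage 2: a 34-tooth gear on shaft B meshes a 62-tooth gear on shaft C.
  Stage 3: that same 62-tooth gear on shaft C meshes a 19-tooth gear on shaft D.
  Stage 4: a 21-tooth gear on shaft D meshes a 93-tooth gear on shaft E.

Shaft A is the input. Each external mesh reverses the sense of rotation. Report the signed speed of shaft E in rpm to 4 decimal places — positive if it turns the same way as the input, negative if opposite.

Stage 1 [93T→93T]: ω = 2134.0000×93/93 = 2134.0000 rpm, dir flips to −; running = −2134.0000
Stage 2 [34T→62T]: ω = 2134.0000×34/62 = 1170.2581 rpm, dir flips to +; running = +1170.2581
Stage 3 [62T→19T]: ω = 1170.2581×62/19 = 3818.7368 rpm, dir flips to −; running = −3818.7368
Stage 4 [21T→93T]: ω = 3818.7368×21/93 = 862.2954 rpm, dir flips to +; running = +862.2954

+862.2954 rpm (same as input, |ω| = 862.2954 rpm)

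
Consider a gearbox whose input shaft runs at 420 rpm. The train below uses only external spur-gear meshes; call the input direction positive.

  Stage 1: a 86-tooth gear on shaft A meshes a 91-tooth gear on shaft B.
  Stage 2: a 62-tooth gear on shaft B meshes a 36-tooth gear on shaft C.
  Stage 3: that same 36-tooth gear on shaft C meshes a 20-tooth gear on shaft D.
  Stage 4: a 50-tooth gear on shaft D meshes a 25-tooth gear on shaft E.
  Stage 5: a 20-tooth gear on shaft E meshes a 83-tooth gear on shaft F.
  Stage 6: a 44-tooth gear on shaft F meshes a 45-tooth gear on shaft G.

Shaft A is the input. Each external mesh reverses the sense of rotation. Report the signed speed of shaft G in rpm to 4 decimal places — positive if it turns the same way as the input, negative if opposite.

+579.8159 rpm (same as input, |ω| = 579.8159 rpm)

Stage 1 [86T→91T]: ω = 420.0000×86/91 = 396.9231 rpm, dir flips to −; running = −396.9231
Stage 2 [62T→36T]: ω = 396.9231×62/36 = 683.5897 rpm, dir flips to +; running = +683.5897
Stage 3 [36T→20T]: ω = 683.5897×36/20 = 1230.4615 rpm, dir flips to −; running = −1230.4615
Stage 4 [50T→25T]: ω = 1230.4615×50/25 = 2460.9231 rpm, dir flips to +; running = +2460.9231
Stage 5 [20T→83T]: ω = 2460.9231×20/83 = 592.9935 rpm, dir flips to −; running = −592.9935
Stage 6 [44T→45T]: ω = 592.9935×44/45 = 579.8159 rpm, dir flips to +; running = +579.8159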